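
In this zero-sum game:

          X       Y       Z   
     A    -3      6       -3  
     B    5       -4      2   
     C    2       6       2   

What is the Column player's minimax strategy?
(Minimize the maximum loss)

Column should play Z, value = 2

Work:
Column player minimizes Row's maximum payoff:
Column X: max payoff to Row = 5
Column Y: max payoff to Row = 6
Column Z: max payoff to Row = 2
Minimum is 2, achieved by column Z.
Minimax strategy: Z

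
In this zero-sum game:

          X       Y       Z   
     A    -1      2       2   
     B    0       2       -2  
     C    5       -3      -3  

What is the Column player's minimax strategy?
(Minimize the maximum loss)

Column should play Y or Z (all achieve the minimum), value = 2

Work:
Column player minimizes Row's maximum payoff:
Column X: max payoff to Row = 5
Column Y: max payoff to Row = 2
Column Z: max payoff to Row = 2
Minimum is 2, achieved by columns Y, Z (tied).
Each of Y or Z is a minimax strategy.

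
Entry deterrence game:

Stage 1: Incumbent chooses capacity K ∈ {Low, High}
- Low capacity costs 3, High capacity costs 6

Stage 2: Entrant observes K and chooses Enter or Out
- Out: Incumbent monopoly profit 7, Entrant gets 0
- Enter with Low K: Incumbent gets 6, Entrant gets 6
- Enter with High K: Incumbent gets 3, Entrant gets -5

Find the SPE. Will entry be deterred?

SPE: (Low, Enter|Low, Out|High); Entry not deterred. Incumbent net profit = 3, Entrant gets 6

Work:
After Low K: Entrant enters (6 > 0)
After High K: Entrant stays out (-5 < 0)
Incumbent: Low → 6−3=3, High → 7−6=1
Incumbent chooses Low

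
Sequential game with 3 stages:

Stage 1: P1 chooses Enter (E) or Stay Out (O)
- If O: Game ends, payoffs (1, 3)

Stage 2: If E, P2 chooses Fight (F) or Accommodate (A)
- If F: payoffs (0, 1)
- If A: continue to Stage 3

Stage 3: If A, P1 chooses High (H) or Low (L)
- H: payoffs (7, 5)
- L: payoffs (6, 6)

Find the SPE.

SPE: (E, A, H); Outcome (7, 5)

Work:
Stage 3: P1 chooses H (7 vs 6)
Stage 2: P2: F->1, A->5 (anticipating H). Choose A
Stage 1: P1: O->1, E->7 (anticipating A, H). Choose E
SPE path: E -> A -> H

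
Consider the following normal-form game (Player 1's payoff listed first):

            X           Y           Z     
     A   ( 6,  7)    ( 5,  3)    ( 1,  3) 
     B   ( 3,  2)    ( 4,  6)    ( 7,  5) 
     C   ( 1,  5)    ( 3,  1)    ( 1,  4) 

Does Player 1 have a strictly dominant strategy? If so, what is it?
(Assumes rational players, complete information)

No strictly dominant strategy exists for Player 1

Work:
A strategy strictly dominates another if it gives a strictly higher payoff against every opponent action. Compare each pair of P1's strategies column-by-column:
  A vs B: [6 vs 3, 5 vs 4, 1 vs 7] → A does not strictly dominate B (column Z: 1 ≤ 7)
  A vs C: [6 vs 1, 5 vs 3, 1 vs 1] → A does not strictly dominate C (column Z: 1 ≤ 1)
  B vs A: [3 vs 6, 4 vs 5, 7 vs 1] → B does not strictly dominate A (column X: 3 ≤ 6)
  B vs C: [3 vs 1, 4 vs 3, 7 vs 1] → B strictly dominates C
  C vs A: [1 vs 6, 3 vs 5, 1 vs 1] → C does not strictly dominate A (column X: 1 ≤ 6)
  C vs B: [1 vs 3, 3 vs 4, 1 vs 7] → C does not strictly dominate B (column X: 1 ≤ 3)
No single strategy strictly dominates all others → no strictly dominant strategy.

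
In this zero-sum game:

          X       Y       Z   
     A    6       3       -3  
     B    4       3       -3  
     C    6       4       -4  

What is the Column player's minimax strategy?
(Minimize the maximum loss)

Column should play Z, value = -3

Work:
Column player minimizes Row's maximum payoff:
Column X: max payoff to Row = 6
Column Y: max payoff to Row = 4
Column Z: max payoff to Row = -3
Minimum is -3, achieved by column Z.
Minimax strategy: Z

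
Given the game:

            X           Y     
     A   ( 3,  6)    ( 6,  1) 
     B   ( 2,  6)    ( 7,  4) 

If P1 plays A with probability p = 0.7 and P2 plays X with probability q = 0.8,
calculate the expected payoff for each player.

E[P1] = 3.42, E[P2] = 5.18

Work:
E[P1] = p·q·π₁(A,X) + p·(1-q)·π₁(A,Y) + (1-p)·q·π₁(B,X) + (1-p)·(1-q)·π₁(B,Y)
= 0.7·0.8·3 + 0.7·0.2·6 + 0.3·0.8·2 + 0.3·0.2·7
= 3.42

E[P2] = 5.18 (similar calculation)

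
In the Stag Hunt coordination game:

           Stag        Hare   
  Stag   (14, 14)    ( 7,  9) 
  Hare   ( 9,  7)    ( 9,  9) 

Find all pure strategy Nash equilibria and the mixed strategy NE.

Pure NE: (Stag, Stag) and (Hare, Hare); Mixed NE: p = 0.2857, q = 0.2857

Work:
Check pure NE:
(Stag, Stag): (14, 14) - no unilateral deviation beneficial
(Hare, Hare): (9, 9) - no unilateral deviation beneficial
Mixed NE: P1 plays Stag with p = 0.2857, P2 plays Stag with q = 0.2857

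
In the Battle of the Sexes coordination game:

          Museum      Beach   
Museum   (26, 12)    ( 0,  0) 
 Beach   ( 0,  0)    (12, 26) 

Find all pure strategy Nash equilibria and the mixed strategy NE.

Pure NE: (Museum, Museum) and (Beach, Beach); Mixed NE: p = 0.6842, q = 0.3158

Work:
Check pure NE:
(Museum, Museum): (26, 12) - no unilateral deviation beneficial
(Beach, Beach): (12, 26) - no unilateral deviation beneficial
Mixed NE: P1 plays Museum with p = 0.6842, P2 plays Museum with q = 0.3158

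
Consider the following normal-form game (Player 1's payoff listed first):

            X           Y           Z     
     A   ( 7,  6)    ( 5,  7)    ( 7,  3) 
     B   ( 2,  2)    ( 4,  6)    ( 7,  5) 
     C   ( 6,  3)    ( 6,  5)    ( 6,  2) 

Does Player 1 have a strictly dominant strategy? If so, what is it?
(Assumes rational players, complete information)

No strictly dominant strategy exists for Player 1

Work:
A strategy strictly dominates another if it gives a strictly higher payoff against every opponent action. Compare each pair of P1's strategies column-by-column:
  A vs B: [7 vs 2, 5 vs 4, 7 vs 7] → A does not strictly dominate B (column Z: 7 ≤ 7)
  A vs C: [7 vs 6, 5 vs 6, 7 vs 6] → A does not strictly dominate C (column Y: 5 ≤ 6)
  B vs A: [2 vs 7, 4 vs 5, 7 vs 7] → B does not strictly dominate A (column X: 2 ≤ 7)
  B vs C: [2 vs 6, 4 vs 6, 7 vs 6] → B does not strictly dominate C (column X: 2 ≤ 6)
  C vs A: [6 vs 7, 6 vs 5, 6 vs 7] → C does not strictly dominate A (column X: 6 ≤ 7)
  C vs B: [6 vs 2, 6 vs 4, 6 vs 7] → C does not strictly dominate B (column Z: 6 ≤ 7)
No single strategy strictly dominates all others → no strictly dominant strategy.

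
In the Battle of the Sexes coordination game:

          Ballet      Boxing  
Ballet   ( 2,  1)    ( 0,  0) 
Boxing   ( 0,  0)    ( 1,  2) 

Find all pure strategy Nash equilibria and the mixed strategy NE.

Pure NE: (Ballet, Ballet) and (Boxing, Boxing); Mixed NE: p = 0.6667, q = 0.3333

Work:
Check pure NE:
(Ballet, Ballet): (2, 1) - no unilateral deviation beneficial
(Boxing, Boxing): (1, 2) - no unilateral deviation beneficial
Mixed NE: P1 plays Ballet with p = 0.6667, P2 plays Ballet with q = 0.3333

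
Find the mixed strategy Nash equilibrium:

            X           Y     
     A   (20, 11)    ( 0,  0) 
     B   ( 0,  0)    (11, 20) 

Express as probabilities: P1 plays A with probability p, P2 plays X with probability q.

p = 0.6452, q = 0.3548

Work:
Find probabilities that make opponent indifferent:
P2 chooses q to make P1 indifferent between A and B
P1 chooses p to make P2 indifferent between X and Y
Mixed NE: P1 plays (A: 0.6452, B: 0.3548), P2 plays (X: 0.3548, Y: 0.6452)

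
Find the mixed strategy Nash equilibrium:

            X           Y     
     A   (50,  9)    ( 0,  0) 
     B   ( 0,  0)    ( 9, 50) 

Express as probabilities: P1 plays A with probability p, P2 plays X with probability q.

p = 0.8475, q = 0.1525

Work:
Find probabilities that make opponent indifferent:
P2 chooses q to make P1 indifferent between A and B
P1 chooses p to make P2 indifferent between X and Y
Mixed NE: P1 plays (A: 0.8475, B: 0.1525), P2 plays (X: 0.1525, Y: 0.8475)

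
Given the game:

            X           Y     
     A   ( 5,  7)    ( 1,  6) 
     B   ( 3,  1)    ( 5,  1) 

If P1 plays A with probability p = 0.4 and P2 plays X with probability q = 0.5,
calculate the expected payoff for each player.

E[P1] = 3.6, E[P2] = 3.2

Work:
E[P1] = p·q·π₁(A,X) + p·(1-q)·π₁(A,Y) + (1-p)·q·π₁(B,X) + (1-p)·(1-q)·π₁(B,Y)
= 0.4·0.5·5 + 0.4·0.5·1 + 0.6·0.5·3 + 0.6·0.5·5
= 3.6

E[P2] = 3.2 (similar calculation)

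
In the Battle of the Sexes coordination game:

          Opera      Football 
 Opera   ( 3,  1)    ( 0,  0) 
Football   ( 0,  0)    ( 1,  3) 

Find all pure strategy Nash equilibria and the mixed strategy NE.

Pure NE: (Opera, Opera) and (Football, Football); Mixed NE: p = 0.75, q = 0.25

Work:
Check pure NE:
(Opera, Opera): (3, 1) - no unilateral deviation beneficial
(Football, Football): (1, 3) - no unilateral deviation beneficial
Mixed NE: P1 plays Opera with p = 0.75, P2 plays Opera with q = 0.25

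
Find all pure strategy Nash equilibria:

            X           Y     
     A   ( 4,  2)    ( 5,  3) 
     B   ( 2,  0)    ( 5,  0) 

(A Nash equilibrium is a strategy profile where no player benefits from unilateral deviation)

Nash equilibrium: (A, Y), (B, Y)

Work:
Best responses:
  P1 vs X: payoffs [4, 2] → best response A (payoff 4)
  P1 vs Y: payoffs [5, 5] → best response A/B (payoff 5)
  P2 vs A: payoffs [2, 3] → best response Y (payoff 3)
  P2 vs B: payoffs [0, 0] → best response X/Y (payoff 0)
Mutual best responses: (A,Y), (B,Y) → Nash equilibria.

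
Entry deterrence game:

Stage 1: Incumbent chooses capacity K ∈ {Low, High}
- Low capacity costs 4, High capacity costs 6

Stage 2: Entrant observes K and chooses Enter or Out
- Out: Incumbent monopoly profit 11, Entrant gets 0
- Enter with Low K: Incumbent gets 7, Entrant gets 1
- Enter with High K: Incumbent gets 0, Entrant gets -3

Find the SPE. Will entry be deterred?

SPE: (High, Enter|Low, Out|High); Entry deterred. Incumbent net profit = 5

Work:
After Low K: Entrant enters (1 > 0)
After High K: Entrant stays out (-3 < 0)
Incumbent: Low → 7−4=3, High → 11−6=5
Incumbent chooses High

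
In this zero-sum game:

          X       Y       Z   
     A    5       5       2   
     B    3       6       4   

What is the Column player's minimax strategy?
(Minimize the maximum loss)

Column should play Z, value = 4

Work:
Column player minimizes Row's maximum payoff:
Column X: max payoff to Row = 5
Column Y: max payoff to Row = 6
Column Z: max payoff to Row = 4
Minimum is 4, achieved by column Z.
Minimax strategy: Z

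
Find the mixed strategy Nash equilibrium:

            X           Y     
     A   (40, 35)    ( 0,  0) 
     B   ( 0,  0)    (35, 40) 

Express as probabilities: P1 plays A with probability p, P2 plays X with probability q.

p = 0.5333, q = 0.4667

Work:
Find probabilities that make opponent indifferent:
P2 chooses q to make P1 indifferent between A and B
P1 chooses p to make P2 indifferent between X and Y
Mixed NE: P1 plays (A: 0.5333, B: 0.4667), P2 plays (X: 0.4667, Y: 0.5333)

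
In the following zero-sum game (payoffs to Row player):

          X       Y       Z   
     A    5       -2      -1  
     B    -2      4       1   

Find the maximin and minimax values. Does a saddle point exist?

Maximin = -2, Minimax = 1, Saddle: False

Work:
Row minimums: [-2, -2] → maximin = -2
Column maximums: [5, 4, 1] → minimax = 1
No saddle point (maximin ≠ minimax). Mixed strategy needed.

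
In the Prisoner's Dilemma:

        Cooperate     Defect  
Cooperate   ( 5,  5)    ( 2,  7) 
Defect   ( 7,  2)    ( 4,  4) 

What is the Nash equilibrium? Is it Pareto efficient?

(Defect, Defect) is NE; not Pareto efficient

Work:
Defect dominates Cooperate for both players:
If P2 cooperates: Defect (7) > Cooperate (5)
If P2 defects: Defect (4) > Cooperate (2)
NE: (Defect, Defect) with payoff (4, 4)
But (Cooperate, Cooperate) = (5, 5) Pareto dominates (4, 4)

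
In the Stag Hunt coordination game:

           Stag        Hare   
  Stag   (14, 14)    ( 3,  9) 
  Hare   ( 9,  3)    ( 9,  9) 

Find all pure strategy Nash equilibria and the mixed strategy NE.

Pure NE: (Stag, Stag) and (Hare, Hare); Mixed NE: p = 0.5455, q = 0.5455

Work:
Check pure NE:
(Stag, Stag): (14, 14) - no unilateral deviation beneficial
(Hare, Hare): (9, 9) - no unilateral deviation beneficial
Mixed NE: P1 plays Stag with p = 0.5455, P2 plays Stag with q = 0.5455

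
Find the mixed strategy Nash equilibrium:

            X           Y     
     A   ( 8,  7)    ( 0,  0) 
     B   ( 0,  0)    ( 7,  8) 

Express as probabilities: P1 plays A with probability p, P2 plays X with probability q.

p = 0.5333, q = 0.4667

Work:
Find probabilities that make opponent indifferent:
P2 chooses q to make P1 indifferent between A and B
P1 chooses p to make P2 indifferent between X and Y
Mixed NE: P1 plays (A: 0.5333, B: 0.4667), P2 plays (X: 0.4667, Y: 0.5333)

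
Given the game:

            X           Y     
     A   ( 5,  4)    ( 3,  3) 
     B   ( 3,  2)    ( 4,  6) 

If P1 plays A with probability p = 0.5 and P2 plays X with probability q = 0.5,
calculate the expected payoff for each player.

E[P1] = 3.75, E[P2] = 3.75

Work:
E[P1] = p·q·π₁(A,X) + p·(1-q)·π₁(A,Y) + (1-p)·q·π₁(B,X) + (1-p)·(1-q)·π₁(B,Y)
= 0.5·0.5·5 + 0.5·0.5·3 + 0.5·0.5·3 + 0.5·0.5·4
= 3.75

E[P2] = 3.75 (similar calculation)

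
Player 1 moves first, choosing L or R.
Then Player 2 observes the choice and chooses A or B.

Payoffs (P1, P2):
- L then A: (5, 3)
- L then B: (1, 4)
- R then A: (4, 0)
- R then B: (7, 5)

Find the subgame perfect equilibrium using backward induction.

P1 plays R, P2 plays B after L and B after R; Payoff (7, 5)

Work:
Backward induction:
After L: P2 chooses B → P1 gets 1
After R: P2 chooses B → P1 gets 7
P1 chooses R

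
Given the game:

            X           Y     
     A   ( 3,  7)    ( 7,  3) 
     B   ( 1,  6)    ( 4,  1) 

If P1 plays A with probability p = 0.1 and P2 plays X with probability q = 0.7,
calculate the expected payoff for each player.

E[P1] = 2.13, E[P2] = 4.63

Work:
E[P1] = p·q·π₁(A,X) + p·(1-q)·π₁(A,Y) + (1-p)·q·π₁(B,X) + (1-p)·(1-q)·π₁(B,Y)
= 0.1·0.7·3 + 0.1·0.3·7 + 0.9·0.7·1 + 0.9·0.3·4
= 2.13

E[P2] = 4.63 (similar calculation)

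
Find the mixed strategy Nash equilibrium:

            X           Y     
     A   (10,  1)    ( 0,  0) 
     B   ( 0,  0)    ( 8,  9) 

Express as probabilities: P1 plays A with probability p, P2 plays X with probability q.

p = 0.9, q = 0.4444

Work:
Find probabilities that make opponent indifferent:
P2 chooses q to make P1 indifferent between A and B
P1 chooses p to make P2 indifferent between X and Y
Mixed NE: P1 plays (A: 0.9, B: 0.1), P2 plays (X: 0.4444, Y: 0.5556)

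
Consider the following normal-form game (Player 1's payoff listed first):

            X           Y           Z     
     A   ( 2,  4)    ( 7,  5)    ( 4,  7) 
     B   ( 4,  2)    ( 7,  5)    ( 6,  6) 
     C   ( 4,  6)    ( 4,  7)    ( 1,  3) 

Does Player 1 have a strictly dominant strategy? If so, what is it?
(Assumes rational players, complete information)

No strictly dominant strategy exists for Player 1

Work:
A strategy strictly dominates another if it gives a strictly higher payoff against every opponent action. Compare each pair of P1's strategies column-by-column:
  A vs B: [2 vs 4, 7 vs 7, 4 vs 6] → A does not strictly dominate B (column X: 2 ≤ 4)
  A vs C: [2 vs 4, 7 vs 4, 4 vs 1] → A does not strictly dominate C (column X: 2 ≤ 4)
  B vs A: [4 vs 2, 7 vs 7, 6 vs 4] → B does not strictly dominate A (column Y: 7 ≤ 7)
  B vs C: [4 vs 4, 7 vs 4, 6 vs 1] → B does not strictly dominate C (column X: 4 ≤ 4)
  C vs A: [4 vs 2, 4 vs 7, 1 vs 4] → C does not strictly dominate A (column Y: 4 ≤ 7)
  C vs B: [4 vs 4, 4 vs 7, 1 vs 6] → C does not strictly dominate B (column X: 4 ≤ 4)
No single strategy strictly dominates all others → no strictly dominant strategy.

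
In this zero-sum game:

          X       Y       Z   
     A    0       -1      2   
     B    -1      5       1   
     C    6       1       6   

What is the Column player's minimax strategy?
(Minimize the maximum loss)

Column should play Y, value = 5

Work:
Column player minimizes Row's maximum payoff:
Column X: max payoff to Row = 6
Column Y: max payoff to Row = 5
Column Z: max payoff to Row = 6
Minimum is 5, achieved by column Y.
Minimax strategy: Y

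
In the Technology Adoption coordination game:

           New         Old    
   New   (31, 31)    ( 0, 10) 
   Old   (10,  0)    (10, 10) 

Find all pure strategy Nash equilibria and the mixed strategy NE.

Pure NE: (New, New) and (Old, Old); Mixed NE: p = 0.3226, q = 0.3226

Work:
Check pure NE:
(New, New): (31, 31) - no unilateral deviation beneficial
(Old, Old): (10, 10) - no unilateral deviation beneficial
Mixed NE: P1 plays New with p = 0.3226, P2 plays New with q = 0.3226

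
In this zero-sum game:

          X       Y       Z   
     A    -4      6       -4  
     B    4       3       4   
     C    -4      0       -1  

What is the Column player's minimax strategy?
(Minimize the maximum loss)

Column should play X or Z (all achieve the minimum), value = 4

Work:
Column player minimizes Row's maximum payoff:
Column X: max payoff to Row = 4
Column Y: max payoff to Row = 6
Column Z: max payoff to Row = 4
Minimum is 4, achieved by columns X, Z (tied).
Each of X or Z is a minimax strategy.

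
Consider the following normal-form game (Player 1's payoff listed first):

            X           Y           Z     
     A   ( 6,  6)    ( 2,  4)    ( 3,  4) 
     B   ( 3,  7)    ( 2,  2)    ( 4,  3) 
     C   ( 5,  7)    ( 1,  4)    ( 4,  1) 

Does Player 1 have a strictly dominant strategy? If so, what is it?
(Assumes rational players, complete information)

No strictly dominant strategy exists for Player 1

Work:
A strategy strictly dominates another if it gives a strictly higher payoff against every opponent action. Compare each pair of P1's strategies column-by-column:
  A vs B: [6 vs 3, 2 vs 2, 3 vs 4] → A does not strictly dominate B (column Y: 2 ≤ 2)
  A vs C: [6 vs 5, 2 vs 1, 3 vs 4] → A does not strictly dominate C (column Z: 3 ≤ 4)
  B vs A: [3 vs 6, 2 vs 2, 4 vs 3] → B does not strictly dominate A (column X: 3 ≤ 6)
  B vs C: [3 vs 5, 2 vs 1, 4 vs 4] → B does not strictly dominate C (column X: 3 ≤ 5)
  C vs A: [5 vs 6, 1 vs 2, 4 vs 3] → C does not strictly dominate A (column X: 5 ≤ 6)
  C vs B: [5 vs 3, 1 vs 2, 4 vs 4] → C does not strictly dominate B (column Y: 1 ≤ 2)
No single strategy strictly dominates all others → no strictly dominant strategy.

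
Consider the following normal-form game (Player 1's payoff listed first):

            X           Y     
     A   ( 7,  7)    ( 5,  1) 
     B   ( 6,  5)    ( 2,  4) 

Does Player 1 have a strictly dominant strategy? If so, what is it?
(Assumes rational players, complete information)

Yes, Player 1's strictly dominant strategy is A

Work:
A strategy strictly dominates another if it gives a strictly higher payoff against every opponent action. Compare each pair of P1's strategies column-by-column:
  A vs B: [7 vs 6, 5 vs 2] → A strictly dominates B
  B vs A: [6 vs 7, 2 vs 5] → B does not strictly dominate A (column X: 6 ≤ 7)
A strictly dominates every other strategy → strictly dominant.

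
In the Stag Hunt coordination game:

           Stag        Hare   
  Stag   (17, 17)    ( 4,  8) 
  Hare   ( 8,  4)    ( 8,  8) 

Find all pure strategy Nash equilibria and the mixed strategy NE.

Pure NE: (Stag, Stag) and (Hare, Hare); Mixed NE: p = 0.3077, q = 0.3077

Work:
Check pure NE:
(Stag, Stag): (17, 17) - no unilateral deviation beneficial
(Hare, Hare): (8, 8) - no unilateral deviation beneficial
Mixed NE: P1 plays Stag with p = 0.3077, P2 plays Stag with q = 0.3077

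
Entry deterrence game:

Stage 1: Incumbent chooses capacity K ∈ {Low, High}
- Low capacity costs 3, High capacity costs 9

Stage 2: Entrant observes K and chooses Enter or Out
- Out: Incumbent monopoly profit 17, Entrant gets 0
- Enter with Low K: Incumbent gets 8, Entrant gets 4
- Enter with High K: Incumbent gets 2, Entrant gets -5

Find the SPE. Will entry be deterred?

SPE: (High, Enter|Low, Out|High); Entry deterred. Incumbent net profit = 8

Work:
After Low K: Entrant enters (4 > 0)
After High K: Entrant stays out (-5 < 0)
Incumbent: Low → 8−3=5, High → 17−9=8
Incumbent chooses High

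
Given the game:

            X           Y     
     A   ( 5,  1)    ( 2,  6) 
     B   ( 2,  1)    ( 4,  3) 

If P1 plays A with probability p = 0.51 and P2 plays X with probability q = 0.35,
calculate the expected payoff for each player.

E[P1] = 3.1725, E[P2] = 3.2945

Work:
E[P1] = p·q·π₁(A,X) + p·(1-q)·π₁(A,Y) + (1-p)·q·π₁(B,X) + (1-p)·(1-q)·π₁(B,Y)
= 0.51·0.35·5 + 0.51·0.65·2 + 0.49·0.35·2 + 0.49·0.65·4
= 3.1725

E[P2] = 3.2945 (similar calculation)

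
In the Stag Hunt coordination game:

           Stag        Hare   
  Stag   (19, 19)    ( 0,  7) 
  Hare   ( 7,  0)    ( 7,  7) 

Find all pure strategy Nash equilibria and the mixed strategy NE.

Pure NE: (Stag, Stag) and (Hare, Hare); Mixed NE: p = 0.3684, q = 0.3684

Work:
Check pure NE:
(Stag, Stag): (19, 19) - no unilateral deviation beneficial
(Hare, Hare): (7, 7) - no unilateral deviation beneficial
Mixed NE: P1 plays Stag with p = 0.3684, P2 plays Stag with q = 0.3684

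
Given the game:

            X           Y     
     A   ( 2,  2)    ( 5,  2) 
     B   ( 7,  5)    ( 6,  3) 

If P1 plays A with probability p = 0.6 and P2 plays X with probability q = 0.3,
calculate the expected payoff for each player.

E[P1] = 4.98, E[P2] = 2.64

Work:
E[P1] = p·q·π₁(A,X) + p·(1-q)·π₁(A,Y) + (1-p)·q·π₁(B,X) + (1-p)·(1-q)·π₁(B,Y)
= 0.6·0.3·2 + 0.6·0.7·5 + 0.4·0.3·7 + 0.4·0.7·6
= 4.98

E[P2] = 2.64 (similar calculation)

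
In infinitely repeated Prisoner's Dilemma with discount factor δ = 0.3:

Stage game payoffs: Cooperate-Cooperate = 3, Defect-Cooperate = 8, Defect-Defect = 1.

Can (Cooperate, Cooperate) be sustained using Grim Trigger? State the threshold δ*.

δ* = 0.7143; since δ = 0.3 < 0.7143, cooperation cannot be sustained

Work:
For Grim Trigger:
Cooperate forever: 3/(1-δ)
Defect then punished: 8 + 1·δ/(1-δ)
Need: 3/(1-δ) ≥ 8 + 1·δ/(1-δ)
Solving: δ ≥ (T-R)/(T-P) = (8-3)/(8-1) = 0.7143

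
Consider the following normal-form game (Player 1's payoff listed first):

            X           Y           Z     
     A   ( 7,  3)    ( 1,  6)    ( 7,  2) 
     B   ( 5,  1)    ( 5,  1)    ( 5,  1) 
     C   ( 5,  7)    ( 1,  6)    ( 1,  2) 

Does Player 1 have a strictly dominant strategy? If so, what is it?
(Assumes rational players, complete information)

No strictly dominant strategy exists for Player 1

Work:
A strategy strictly dominates another if it gives a strictly higher payoff against every opponent action. Compare each pair of P1's strategies column-by-column:
  A vs B: [7 vs 5, 1 vs 5, 7 vs 5] → A does not strictly dominate B (column Y: 1 ≤ 5)
  A vs C: [7 vs 5, 1 vs 1, 7 vs 1] → A does not strictly dominate C (column Y: 1 ≤ 1)
  B vs A: [5 vs 7, 5 vs 1, 5 vs 7] → B does not strictly dominate A (column X: 5 ≤ 7)
  B vs C: [5 vs 5, 5 vs 1, 5 vs 1] → B does not strictly dominate C (column X: 5 ≤ 5)
  C vs A: [5 vs 7, 1 vs 1, 1 vs 7] → C does not strictly dominate A (column X: 5 ≤ 7)
  C vs B: [5 vs 5, 1 vs 5, 1 vs 5] → C does not strictly dominate B (column X: 5 ≤ 5)
No single strategy strictly dominates all others → no strictly dominant strategy.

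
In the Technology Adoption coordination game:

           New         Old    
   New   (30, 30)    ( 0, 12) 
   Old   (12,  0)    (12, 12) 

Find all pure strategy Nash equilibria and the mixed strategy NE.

Pure NE: (New, New) and (Old, Old); Mixed NE: p = 0.4, q = 0.4

Work:
Check pure NE:
(New, New): (30, 30) - no unilateral deviation beneficial
(Old, Old): (12, 12) - no unilateral deviation beneficial
Mixed NE: P1 plays New with p = 0.4, P2 plays New with q = 0.4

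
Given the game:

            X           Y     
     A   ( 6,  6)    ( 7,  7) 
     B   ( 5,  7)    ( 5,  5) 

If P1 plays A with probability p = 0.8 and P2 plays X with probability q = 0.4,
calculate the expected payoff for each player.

E[P1] = 6.28, E[P2] = 6.44

Work:
E[P1] = p·q·π₁(A,X) + p·(1-q)·π₁(A,Y) + (1-p)·q·π₁(B,X) + (1-p)·(1-q)·π₁(B,Y)
= 0.8·0.4·6 + 0.8·0.6·7 + 0.2·0.4·5 + 0.2·0.6·5
= 6.28

E[P2] = 6.44 (similar calculation)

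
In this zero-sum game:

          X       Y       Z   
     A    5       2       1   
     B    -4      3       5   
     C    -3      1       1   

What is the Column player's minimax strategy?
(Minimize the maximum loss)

Column should play Y, value = 3

Work:
Column player minimizes Row's maximum payoff:
Column X: max payoff to Row = 5
Column Y: max payoff to Row = 3
Column Z: max payoff to Row = 5
Minimum is 3, achieved by column Y.
Minimax strategy: Y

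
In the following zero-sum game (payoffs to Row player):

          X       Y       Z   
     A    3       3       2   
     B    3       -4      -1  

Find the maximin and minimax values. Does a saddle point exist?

Maximin = 2, Minimax = 2, Saddle: True

Work:
Row minimums: [2, -4] → maximin = 2
Column maximums: [3, 3, 2] → minimax = 2
Saddle point exists! Game value = 2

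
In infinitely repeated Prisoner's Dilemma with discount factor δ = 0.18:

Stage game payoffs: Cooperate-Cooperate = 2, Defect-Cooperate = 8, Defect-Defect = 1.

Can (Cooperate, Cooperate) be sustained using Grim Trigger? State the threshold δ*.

δ* = 0.8571; since δ = 0.18 < 0.8571, cooperation cannot be sustained

Work:
For Grim Trigger:
Cooperate forever: 2/(1-δ)
Defect then punished: 8 + 1·δ/(1-δ)
Need: 2/(1-δ) ≥ 8 + 1·δ/(1-δ)
Solving: δ ≥ (T-R)/(T-P) = (8-2)/(8-1) = 0.8571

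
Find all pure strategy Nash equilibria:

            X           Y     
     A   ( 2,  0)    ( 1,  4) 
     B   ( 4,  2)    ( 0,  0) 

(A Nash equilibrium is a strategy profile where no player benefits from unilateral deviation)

Nash equilibrium: (A, Y), (B, X)

Work:
Best responses:
  P1 vs X: payoffs [2, 4] → best response B (payoff 4)
  P1 vs Y: payoffs [1, 0] → best response A (payoff 1)
  P2 vs A: payoffs [0, 4] → best response Y (payoff 4)
  P2 vs B: payoffs [2, 0] → best response X (payoff 2)
Mutual best responses: (A,Y), (B,X) → Nash equilibria.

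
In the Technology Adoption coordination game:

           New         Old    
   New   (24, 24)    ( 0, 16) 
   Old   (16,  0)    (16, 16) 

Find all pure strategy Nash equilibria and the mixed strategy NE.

Pure NE: (New, New) and (Old, Old); Mixed NE: p = 0.6667, q = 0.6667

Work:
Check pure NE:
(New, New): (24, 24) - no unilateral deviation beneficial
(Old, Old): (16, 16) - no unilateral deviation beneficial
Mixed NE: P1 plays New with p = 0.6667, P2 plays New with q = 0.6667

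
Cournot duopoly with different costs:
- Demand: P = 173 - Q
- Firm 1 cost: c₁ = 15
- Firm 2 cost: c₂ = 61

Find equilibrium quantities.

q₁* = 68.0, q₂* = 22.0

Work:
Reaction: q₁ = (173 - 15 - q₂)/2
Reaction: q₂ = (173 - 61 - q₁)/2
Solve simultaneously:
q₁* = (173 - 2×15 + 61)/3 = 68.0
q₂* = (173 - 2×61 + 15)/3 = 22.0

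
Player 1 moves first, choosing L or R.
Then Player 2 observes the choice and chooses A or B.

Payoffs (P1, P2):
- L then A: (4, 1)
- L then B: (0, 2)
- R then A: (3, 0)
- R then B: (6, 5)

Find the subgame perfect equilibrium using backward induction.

P1 plays R, P2 plays B after L and B after R; Payoff (6, 5)

Work:
Backward induction:
After L: P2 chooses B → P1 gets 0
After R: P2 chooses B → P1 gets 6
P1 chooses R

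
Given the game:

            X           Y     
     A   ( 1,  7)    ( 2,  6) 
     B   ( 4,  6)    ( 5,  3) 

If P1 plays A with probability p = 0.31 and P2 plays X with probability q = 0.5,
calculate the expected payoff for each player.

E[P1] = 3.57, E[P2] = 5.12

Work:
E[P1] = p·q·π₁(A,X) + p·(1-q)·π₁(A,Y) + (1-p)·q·π₁(B,X) + (1-p)·(1-q)·π₁(B,Y)
= 0.31·0.5·1 + 0.31·0.5·2 + 0.69·0.5·4 + 0.69·0.5·5
= 3.57

E[P2] = 5.12 (similar calculation)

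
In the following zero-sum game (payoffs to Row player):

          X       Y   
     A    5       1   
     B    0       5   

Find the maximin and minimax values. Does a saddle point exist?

Maximin = 1, Minimax = 5, Saddle: False

Work:
Row minimums: [1, 0] → maximin = 1
Column maximums: [5, 5] → minimax = 5
No saddle point (maximin ≠ minimax). Mixed strategy needed.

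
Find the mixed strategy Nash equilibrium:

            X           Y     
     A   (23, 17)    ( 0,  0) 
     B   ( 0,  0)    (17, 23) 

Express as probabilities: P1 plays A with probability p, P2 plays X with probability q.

p = 0.575, q = 0.425

Work:
Find probabilities that make opponent indifferent:
P2 chooses q to make P1 indifferent between A and B
P1 chooses p to make P2 indifferent between X and Y
Mixed NE: P1 plays (A: 0.575, B: 0.425), P2 plays (X: 0.425, Y: 0.575)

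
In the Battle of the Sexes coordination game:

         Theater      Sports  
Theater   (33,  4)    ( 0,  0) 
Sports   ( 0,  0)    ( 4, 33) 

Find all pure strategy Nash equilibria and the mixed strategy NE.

Pure NE: (Theater, Theater) and (Sports, Sports); Mixed NE: p = 0.8919, q = 0.1081

Work:
Check pure NE:
(Theater, Theater): (33, 4) - no unilateral deviation beneficial
(Sports, Sports): (4, 33) - no unilateral deviation beneficial
Mixed NE: P1 plays Theater with p = 0.8919, P2 plays Theater with q = 0.1081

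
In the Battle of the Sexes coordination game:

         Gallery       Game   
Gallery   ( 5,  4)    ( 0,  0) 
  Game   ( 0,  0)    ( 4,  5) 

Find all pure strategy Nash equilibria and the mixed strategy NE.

Pure NE: (Gallery, Gallery) and (Game, Game); Mixed NE: p = 0.5556, q = 0.4444

Work:
Check pure NE:
(Gallery, Gallery): (5, 4) - no unilateral deviation beneficial
(Game, Game): (4, 5) - no unilateral deviation beneficial
Mixed NE: P1 plays Gallery with p = 0.5556, P2 plays Gallery with q = 0.4444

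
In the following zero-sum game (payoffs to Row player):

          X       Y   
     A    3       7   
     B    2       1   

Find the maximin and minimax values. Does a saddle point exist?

Maximin = 3, Minimax = 3, Saddle: True

Work:
Row minimums: [3, 1] → maximin = 3
Column maximums: [3, 7] → minimax = 3
Saddle point exists! Game value = 3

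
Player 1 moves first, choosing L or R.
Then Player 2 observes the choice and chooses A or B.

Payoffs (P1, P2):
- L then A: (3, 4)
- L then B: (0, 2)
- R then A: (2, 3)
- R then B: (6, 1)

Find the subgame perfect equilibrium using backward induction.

P1 plays L, P2 plays A after L and A after R; Payoff (3, 4)

Work:
Backward induction:
After L: P2 chooses A → P1 gets 3
After R: P2 chooses A → P1 gets 2
P1 chooses L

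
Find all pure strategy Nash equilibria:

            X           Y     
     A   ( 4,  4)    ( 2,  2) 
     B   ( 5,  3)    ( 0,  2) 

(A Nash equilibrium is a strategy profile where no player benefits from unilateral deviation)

Nash equilibrium: (B, X)

Work:
Best responses:
  P1 vs X: payoffs [4, 5] → best response B (payoff 5)
  P1 vs Y: payoffs [2, 0] → best response A (payoff 2)
  P2 vs A: payoffs [4, 2] → best response X (payoff 4)
  P2 vs B: payoffs [3, 2] → best response X (payoff 3)
Mutual best responses: (B,X) → Nash equilibria.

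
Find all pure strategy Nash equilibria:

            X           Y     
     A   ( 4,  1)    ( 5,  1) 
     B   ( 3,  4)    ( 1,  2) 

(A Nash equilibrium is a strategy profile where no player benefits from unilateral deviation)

Nash equilibrium: (A, X), (A, Y)

Work:
Best responses:
  P1 vs X: payoffs [4, 3] → best response A (payoff 4)
  P1 vs Y: payoffs [5, 1] → best response A (payoff 5)
  P2 vs A: payoffs [1, 1] → best response X/Y (payoff 1)
  P2 vs B: payoffs [4, 2] → best response X (payoff 4)
Mutual best responses: (A,X), (A,Y) → Nash equilibria.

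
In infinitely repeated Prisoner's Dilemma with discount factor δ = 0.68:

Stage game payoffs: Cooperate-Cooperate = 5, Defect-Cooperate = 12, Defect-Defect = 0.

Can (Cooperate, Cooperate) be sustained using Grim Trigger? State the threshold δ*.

δ* = 0.5833; since δ = 0.68 ≥ 0.5833, cooperation can be sustained

Work:
For Grim Trigger:
Cooperate forever: 5/(1-δ)
Defect then punished: 12 + 0·δ/(1-δ)
Need: 5/(1-δ) ≥ 12 + 0·δ/(1-δ)
Solving: δ ≥ (T-R)/(T-P) = (12-5)/(12-0) = 0.5833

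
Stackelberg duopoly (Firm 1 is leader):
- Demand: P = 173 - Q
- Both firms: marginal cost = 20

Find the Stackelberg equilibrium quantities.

q₁* (leader) = 76.5, q₂* (follower) = 38.25

Work:
Follower's reaction: q₂ = (a - c - q₁)/2
Leader substitutes: π₁ = q₁·(a - q₁ - (a-c-q₁)/2 - c)
FOC: q₁* = (173 - 20)/2 = 76.50
Then: q₂* = (173 - 20 - 76.5)/2 = 38.25
Leader has first-mover advantage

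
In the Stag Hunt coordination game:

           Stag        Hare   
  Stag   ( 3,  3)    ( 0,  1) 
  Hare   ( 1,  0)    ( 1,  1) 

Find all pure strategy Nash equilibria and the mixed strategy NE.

Pure NE: (Stag, Stag) and (Hare, Hare); Mixed NE: p = 0.3333, q = 0.3333

Work:
Check pure NE:
(Stag, Stag): (3, 3) - no unilateral deviation beneficial
(Hare, Hare): (1, 1) - no unilateral deviation beneficial
Mixed NE: P1 plays Stag with p = 0.3333, P2 plays Stag with q = 0.3333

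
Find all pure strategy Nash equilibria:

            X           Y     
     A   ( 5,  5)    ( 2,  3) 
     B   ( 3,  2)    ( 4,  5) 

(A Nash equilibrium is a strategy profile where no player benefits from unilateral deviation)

Nash equilibrium: (A, X), (B, Y)

Work:
Best responses:
  P1 vs X: payoffs [5, 3] → best response A (payoff 5)
  P1 vs Y: payoffs [2, 4] → best response B (payoff 4)
  P2 vs A: payoffs [5, 3] → best response X (payoff 5)
  P2 vs B: payoffs [2, 5] → best response Y (payoff 5)
Mutual best responses: (A,X), (B,Y) → Nash equilibria.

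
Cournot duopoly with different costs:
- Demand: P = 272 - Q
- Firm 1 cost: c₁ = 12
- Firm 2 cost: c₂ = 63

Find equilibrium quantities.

q₁* = 103.67, q₂* = 52.67

Work:
Reaction: q₁ = (272 - 12 - q₂)/2
Reaction: q₂ = (272 - 63 - q₁)/2
Solve simultaneously:
q₁* = (272 - 2×12 + 63)/3 = 103.67
q₂* = (272 - 2×63 + 12)/3 = 52.67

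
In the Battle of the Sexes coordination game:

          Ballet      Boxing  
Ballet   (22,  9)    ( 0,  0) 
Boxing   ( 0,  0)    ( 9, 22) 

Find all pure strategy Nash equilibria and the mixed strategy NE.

Pure NE: (Ballet, Ballet) and (Boxing, Boxing); Mixed NE: p = 0.7097, q = 0.2903

Work:
Check pure NE:
(Ballet, Ballet): (22, 9) - no unilateral deviation beneficial
(Boxing, Boxing): (9, 22) - no unilateral deviation beneficial
Mixed NE: P1 plays Ballet with p = 0.7097, P2 plays Ballet with q = 0.2903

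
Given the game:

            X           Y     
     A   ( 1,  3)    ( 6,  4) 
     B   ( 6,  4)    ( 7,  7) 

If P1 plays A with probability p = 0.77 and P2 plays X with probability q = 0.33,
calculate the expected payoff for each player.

E[P1] = 4.8836, E[P2] = 4.2082

Work:
E[P1] = p·q·π₁(A,X) + p·(1-q)·π₁(A,Y) + (1-p)·q·π₁(B,X) + (1-p)·(1-q)·π₁(B,Y)
= 0.77·0.33·1 + 0.77·0.67·6 + 0.23·0.33·6 + 0.23·0.67·7
= 4.8836

E[P2] = 4.2082 (similar calculation)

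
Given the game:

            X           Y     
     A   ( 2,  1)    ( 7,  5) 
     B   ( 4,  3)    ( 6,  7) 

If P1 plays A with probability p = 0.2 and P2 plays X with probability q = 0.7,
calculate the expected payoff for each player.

E[P1] = 4.38, E[P2] = 3.8

Work:
E[P1] = p·q·π₁(A,X) + p·(1-q)·π₁(A,Y) + (1-p)·q·π₁(B,X) + (1-p)·(1-q)·π₁(B,Y)
= 0.2·0.7·2 + 0.2·0.3·7 + 0.8·0.7·4 + 0.8·0.3·6
= 4.38

E[P2] = 3.8 (similar calculation)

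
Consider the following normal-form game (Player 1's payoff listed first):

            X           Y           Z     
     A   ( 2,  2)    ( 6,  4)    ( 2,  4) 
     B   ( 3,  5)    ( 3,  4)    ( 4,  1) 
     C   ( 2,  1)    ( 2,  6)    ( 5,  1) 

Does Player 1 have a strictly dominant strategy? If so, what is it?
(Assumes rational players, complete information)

No strictly dominant strategy exists for Player 1

Work:
A strategy strictly dominates another if it gives a strictly higher payoff against every opponent action. Compare each pair of P1's strategies column-by-column:
  A vs B: [2 vs 3, 6 vs 3, 2 vs 4] → A does not strictly dominate B (column X: 2 ≤ 3)
  A vs C: [2 vs 2, 6 vs 2, 2 vs 5] → A does not strictly dominate C (column X: 2 ≤ 2)
  B vs A: [3 vs 2, 3 vs 6, 4 vs 2] → B does not strictly dominate A (column Y: 3 ≤ 6)
  B vs C: [3 vs 2, 3 vs 2, 4 vs 5] → B does not strictly dominate C (column Z: 4 ≤ 5)
  C vs A: [2 vs 2, 2 vs 6, 5 vs 2] → C does not strictly dominate A (column X: 2 ≤ 2)
  C vs B: [2 vs 3, 2 vs 3, 5 vs 4] → C does not strictly dominate B (column X: 2 ≤ 3)
No single strategy strictly dominates all others → no strictly dominant strategy.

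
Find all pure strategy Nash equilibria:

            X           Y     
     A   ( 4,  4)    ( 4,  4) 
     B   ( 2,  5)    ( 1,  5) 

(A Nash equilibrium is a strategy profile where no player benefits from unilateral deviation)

Nash equilibrium: (A, X), (A, Y)

Work:
Best responses:
  P1 vs X: payoffs [4, 2] → best response A (payoff 4)
  P1 vs Y: payoffs [4, 1] → best response A (payoff 4)
  P2 vs A: payoffs [4, 4] → best response X/Y (payoff 4)
  P2 vs B: payoffs [5, 5] → best response X/Y (payoff 5)
Mutual best responses: (A,X), (A,Y) → Nash equilibria.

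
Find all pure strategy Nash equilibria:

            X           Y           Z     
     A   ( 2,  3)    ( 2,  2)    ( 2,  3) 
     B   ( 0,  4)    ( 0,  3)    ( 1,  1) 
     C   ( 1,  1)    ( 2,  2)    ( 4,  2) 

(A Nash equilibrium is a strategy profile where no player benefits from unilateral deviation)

Nash equilibrium: (A, X), (C, Y), (C, Z)

Work:
Best responses:
  P1 vs X: payoffs [2, 0, 1] → best response A (payoff 2)
  P1 vs Y: payoffs [2, 0, 2] → best response A/C (payoff 2)
  P1 vs Z: payoffs [2, 1, 4] → best response C (payoff 4)
  P2 vs A: payoffs [3, 2, 3] → best response X/Z (payoff 3)
  P2 vs B: payoffs [4, 3, 1] → best response X (payoff 4)
  P2 vs C: payoffs [1, 2, 2] → best response Y/Z (payoff 2)
Mutual best responses: (A,X), (C,Y), (C,Z) → Nash equilibria.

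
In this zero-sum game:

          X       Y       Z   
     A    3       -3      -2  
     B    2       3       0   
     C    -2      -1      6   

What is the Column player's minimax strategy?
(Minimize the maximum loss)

Column should play X or Y (all achieve the minimum), value = 3

Work:
Column player minimizes Row's maximum payoff:
Column X: max payoff to Row = 3
Column Y: max payoff to Row = 3
Column Z: max payoff to Row = 6
Minimum is 3, achieved by columns X, Y (tied).
Each of X or Y is a minimax strategy.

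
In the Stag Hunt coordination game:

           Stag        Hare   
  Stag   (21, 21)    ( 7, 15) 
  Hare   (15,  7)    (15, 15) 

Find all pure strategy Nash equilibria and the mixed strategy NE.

Pure NE: (Stag, Stag) and (Hare, Hare); Mixed NE: p = 0.5714, q = 0.5714

Work:
Check pure NE:
(Stag, Stag): (21, 21) - no unilateral deviation beneficial
(Hare, Hare): (15, 15) - no unilateral deviation beneficial
Mixed NE: P1 plays Stag with p = 0.5714, P2 plays Stag with q = 0.5714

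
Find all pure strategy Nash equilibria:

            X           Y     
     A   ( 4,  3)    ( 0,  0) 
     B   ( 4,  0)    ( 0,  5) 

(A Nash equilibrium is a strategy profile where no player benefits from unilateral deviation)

Nash equilibrium: (A, X), (B, Y)

Work:
Best responses:
  P1 vs X: payoffs [4, 4] → best response A/B (payoff 4)
  P1 vs Y: payoffs [0, 0] → best response A/B (payoff 0)
  P2 vs A: payoffs [3, 0] → best response X (payoff 3)
  P2 vs B: payoffs [0, 5] → best response Y (payoff 5)
Mutual best responses: (A,X), (B,Y) → Nash equilibria.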